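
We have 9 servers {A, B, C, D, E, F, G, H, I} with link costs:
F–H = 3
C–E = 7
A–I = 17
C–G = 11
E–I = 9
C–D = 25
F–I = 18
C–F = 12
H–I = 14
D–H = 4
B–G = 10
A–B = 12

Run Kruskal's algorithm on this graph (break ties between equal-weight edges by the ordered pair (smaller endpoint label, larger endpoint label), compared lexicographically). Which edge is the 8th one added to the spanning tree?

C-F

Kruskal's algorithm — process edges by increasing weight (ties by edge label):
F–H (3): add — endpoints in different components.
D–H (4): add — endpoints in different components.
C–E (7): add — endpoints in different components.
E–I (9): add — endpoints in different components.
B–G (10): add — endpoints in different components.
C–G (11): add — endpoints in different components.
A–B (12): add — endpoints in different components.
C–F (12): add — endpoints in different components.
The 8th edge added is C–F.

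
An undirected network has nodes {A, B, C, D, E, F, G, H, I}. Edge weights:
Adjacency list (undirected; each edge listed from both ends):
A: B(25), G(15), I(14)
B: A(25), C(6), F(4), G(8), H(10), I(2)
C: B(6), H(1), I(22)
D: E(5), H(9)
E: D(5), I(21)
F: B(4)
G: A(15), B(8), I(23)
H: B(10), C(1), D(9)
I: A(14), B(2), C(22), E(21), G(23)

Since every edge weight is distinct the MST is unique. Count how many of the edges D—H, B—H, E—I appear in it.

Kruskal's algorithm — process edges by increasing weight (ties by edge label):
C—H (1): add — endpoints in different components.
B—I (2): add — endpoints in different components.
B—F (4): add — endpoints in different components.
D—E (5): add — endpoints in different components.
B—C (6): add — endpoints in different components.
B—G (8): add — endpoints in different components.
D—H (9): add — endpoints in different components.
B—H (10): skip — B and H already connected.
A—I (14): add — endpoints in different components.
MST edge set: {C—H, B—I, B—F, D—E, B—C, B—G, D—H, A—I}.
Of the listed edges, {D—H} are in the MST → 1.

1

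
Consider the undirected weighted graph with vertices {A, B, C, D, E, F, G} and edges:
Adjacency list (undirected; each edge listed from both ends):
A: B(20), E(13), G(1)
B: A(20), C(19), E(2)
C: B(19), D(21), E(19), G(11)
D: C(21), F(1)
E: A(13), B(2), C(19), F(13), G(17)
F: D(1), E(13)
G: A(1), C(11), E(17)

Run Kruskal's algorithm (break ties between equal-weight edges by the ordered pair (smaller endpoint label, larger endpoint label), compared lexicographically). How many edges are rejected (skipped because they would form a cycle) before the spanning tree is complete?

0

Kruskal: consider edges lightest-first.
A-G (1): add — endpoints in different components.
D-F (1): add — endpoints in different components.
B-E (2): add — endpoints in different components.
C-G (11): add — endpoints in different components.
A-E (13): add — endpoints in different components.
E-F (13): add — endpoints in different components.
Edges rejected before the tree was complete: 0.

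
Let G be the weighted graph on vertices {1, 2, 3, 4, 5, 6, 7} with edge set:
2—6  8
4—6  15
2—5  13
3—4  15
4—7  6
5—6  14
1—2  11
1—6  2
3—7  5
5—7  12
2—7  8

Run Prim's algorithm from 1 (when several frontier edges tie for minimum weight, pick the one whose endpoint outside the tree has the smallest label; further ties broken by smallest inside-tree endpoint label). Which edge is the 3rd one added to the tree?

Prim's algorithm from 1:
Step 1: frontier [1—6 2, 1—2 11] → take 1—6 (2); add 6.
Step 2: frontier [1—2 11, 2—6 8, 5—6 14, 4—6 15] → take 2—6 (8); add 2.
Step 3: frontier [2—7 8, 2—5 13, 5—6 14, 4—6 15] → take 2—7 (8); add 7.
Step 4: frontier [2—5 13, 5—6 14, 4—6 15, 3—7 5, 4—7 6, 5—7 12] → take 3—7 (5); add 3.
Step 5: frontier [2—5 13, 3—4 15, 5—6 14, 4—6 15, 4—7 6, 5—7 12] → take 4—7 (6); add 4.
Step 6: frontier [2—5 13, 5—6 14, 5—7 12] → take 5—7 (12); add 5.
The 3rd edge added is 2—7.

2-7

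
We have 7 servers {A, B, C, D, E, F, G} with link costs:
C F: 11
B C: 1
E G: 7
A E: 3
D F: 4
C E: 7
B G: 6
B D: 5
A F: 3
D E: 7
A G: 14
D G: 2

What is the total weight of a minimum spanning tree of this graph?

Sort edges by weight, then run Kruskal:
B C (1): add. Components now {A} {B,C} {D} {E} {F} {G}
D G (2): add. Components now {A} {B,C} {D,G} {E} {F}
A E (3): add. Components now {A,E} {B,C} {D,G} {F}
A F (3): add. Components now {A,E,F} {B,C} {D,G}
D F (4): add. Components now {A,D,E,F,G} {B,C}
B D (5): add. Components now {A,B,C,D,E,F,G}
MST edges: B C, D G, A E, A F, D F, B D; total weight 1+2+3+3+4+5 = 18.

18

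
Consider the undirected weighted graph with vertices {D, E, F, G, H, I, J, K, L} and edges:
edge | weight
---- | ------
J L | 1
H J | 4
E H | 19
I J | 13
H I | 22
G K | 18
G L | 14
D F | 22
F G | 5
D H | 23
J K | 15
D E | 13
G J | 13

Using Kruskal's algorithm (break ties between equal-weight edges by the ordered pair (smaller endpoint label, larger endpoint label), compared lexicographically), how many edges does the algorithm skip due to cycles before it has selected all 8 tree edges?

2

Kruskal: consider edges lightest-first.
J L (1): add — endpoints in different components.
H J (4): add — endpoints in different components.
F G (5): add — endpoints in different components.
D E (13): add — endpoints in different components.
G J (13): add — endpoints in different components.
I J (13): add — endpoints in different components.
G L (14): skip — G and L already connected.
J K (15): add — endpoints in different components.
G K (18): skip — G and K already connected.
E H (19): add — endpoints in different components.
Edges rejected before the tree was complete: 2.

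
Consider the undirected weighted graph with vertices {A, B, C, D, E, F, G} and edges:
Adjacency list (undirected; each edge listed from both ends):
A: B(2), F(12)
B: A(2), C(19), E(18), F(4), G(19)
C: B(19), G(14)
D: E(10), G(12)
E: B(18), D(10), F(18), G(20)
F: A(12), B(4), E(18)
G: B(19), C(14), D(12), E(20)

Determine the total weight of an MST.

Kruskal's algorithm — process edges by increasing weight (ties by edge label):
A–B (2): add. Components now {A,B} {C} {D} {E} {F} {G}
B–F (4): add. Components now {A,B,F} {C} {D} {E} {G}
D–E (10): add. Components now {A,B,F} {C} {D,E} {G}
A–F (12): skip — A and F already connected.
D–G (12): add. Components now {A,B,F} {C} {D,E,G}
C–G (14): add. Components now {A,B,F} {C,D,E,G}
B–E (18): add. Components now {A,B,C,D,E,F,G}
MST edges: A–B, B–F, D–E, D–G, C–G, B–E; total weight 2+4+10+12+14+18 = 60.

60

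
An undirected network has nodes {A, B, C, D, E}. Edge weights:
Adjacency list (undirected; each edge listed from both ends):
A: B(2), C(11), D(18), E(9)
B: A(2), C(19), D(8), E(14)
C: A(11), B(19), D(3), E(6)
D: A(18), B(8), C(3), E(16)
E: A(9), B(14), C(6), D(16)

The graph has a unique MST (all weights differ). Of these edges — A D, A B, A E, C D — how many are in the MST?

Kruskal's algorithm — process edges by increasing weight (ties by edge label):
A B (2): add. Components now {A,B} {C} {D} {E}
C D (3): add. Components now {A,B} {C,D} {E}
C E (6): add. Components now {A,B} {C,D,E}
B D (8): add. Components now {A,B,C,D,E}
MST edge set: {A B, C D, C E, B D}.
Of the listed edges, {A B, C D} are in the MST → 2.

2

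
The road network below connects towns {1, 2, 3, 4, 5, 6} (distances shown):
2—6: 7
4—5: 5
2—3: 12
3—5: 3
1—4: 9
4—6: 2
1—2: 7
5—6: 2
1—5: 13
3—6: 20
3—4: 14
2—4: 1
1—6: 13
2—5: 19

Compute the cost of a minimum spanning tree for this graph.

Sort edges by weight, then run Kruskal:
2—4 (1): add. Components now {1} {2,4} {3} {5} {6}
4—6 (2): add. Components now {1} {2,4,6} {3} {5}
5—6 (2): add. Components now {1} {2,4,5,6} {3}
3—5 (3): add. Components now {1} {2,3,4,5,6}
4—5 (5): skip — 4 and 5 already connected.
1—2 (7): add. Components now {1,2,3,4,5,6}
MST edges: 2—4, 4—6, 5—6, 3—5, 1—2; total weight 1+2+2+3+7 = 15.

15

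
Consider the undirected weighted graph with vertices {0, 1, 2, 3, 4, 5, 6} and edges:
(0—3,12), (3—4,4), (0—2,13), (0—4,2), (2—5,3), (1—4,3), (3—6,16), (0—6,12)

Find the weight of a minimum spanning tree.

37

Sort edges by weight, then run Kruskal:
0—4 (2): add. Components now {0,4} {1} {2} {3} {5} {6}
1—4 (3): add. Components now {0,1,4} {2} {3} {5} {6}
2—5 (3): add. Components now {0,1,4} {2,5} {3} {6}
3—4 (4): add. Components now {0,1,3,4} {2,5} {6}
0—3 (12): skip — 0 and 3 already connected.
0—6 (12): add. Components now {0,1,3,4,6} {2,5}
0—2 (13): add. Components now {0,1,2,3,4,5,6}
MST edges: 0—4, 1—4, 2—5, 3—4, 0—6, 0—2; total weight 2+3+3+4+12+13 = 37.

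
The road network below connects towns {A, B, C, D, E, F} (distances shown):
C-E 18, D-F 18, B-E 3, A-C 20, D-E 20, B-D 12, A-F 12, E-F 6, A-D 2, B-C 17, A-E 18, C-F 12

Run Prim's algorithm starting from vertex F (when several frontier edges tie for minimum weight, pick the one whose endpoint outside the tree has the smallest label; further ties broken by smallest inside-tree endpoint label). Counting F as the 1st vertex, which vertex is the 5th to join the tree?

Grow the tree from F using Prim:
Step 1: cheapest edge leaving the tree is E-F (6); add E.
Step 2: cheapest edge leaving the tree is B-E (3); add B.
Step 3: cheapest edge leaving the tree is A-F (12); add A.
Step 4: cheapest edge leaving the tree is A-D (2); add D.
Step 5: cheapest edge leaving the tree is C-F (12); add C.
Vertex order: F, E, B, A, D, C. The 5th vertex is D.

D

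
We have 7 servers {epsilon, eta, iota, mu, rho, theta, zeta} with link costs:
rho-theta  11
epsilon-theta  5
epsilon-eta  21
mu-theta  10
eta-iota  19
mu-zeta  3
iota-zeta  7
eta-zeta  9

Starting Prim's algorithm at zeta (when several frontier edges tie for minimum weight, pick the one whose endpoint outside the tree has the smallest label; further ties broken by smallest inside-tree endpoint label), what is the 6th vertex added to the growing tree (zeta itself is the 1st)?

epsilon

Grow the tree from zeta using Prim:
Step 1: frontier [mu-zeta 3, iota-zeta 7, eta-zeta 9] → take mu-zeta (3); add mu.
Step 2: frontier [mu-theta 10, iota-zeta 7, eta-zeta 9] → take iota-zeta (7); add iota.
Step 3: frontier [eta-iota 19, mu-theta 10, eta-zeta 9] → take eta-zeta (9); add eta.
Step 4: frontier [epsilon-eta 21, mu-theta 10] → take mu-theta (10); add theta.
Step 5: frontier [epsilon-eta 21, epsilon-theta 5, rho-theta 11] → take epsilon-theta (5); add epsilon.
Step 6: frontier [rho-theta 11] → take rho-theta (11); add rho.
Vertex order: zeta, mu, iota, eta, theta, epsilon, rho. The 6th vertex is epsilon.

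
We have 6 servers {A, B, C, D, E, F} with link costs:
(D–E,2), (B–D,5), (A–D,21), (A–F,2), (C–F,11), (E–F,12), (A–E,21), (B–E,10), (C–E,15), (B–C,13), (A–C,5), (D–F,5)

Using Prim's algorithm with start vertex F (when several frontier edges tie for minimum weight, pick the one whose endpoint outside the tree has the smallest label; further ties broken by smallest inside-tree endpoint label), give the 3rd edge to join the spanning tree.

D-F

Prim's algorithm from F:
Step 1: frontier [A–F 2, D–F 5, C–F 11, E–F 12] → take A–F (2); add A.
Step 2: frontier [A–C 5, A–D 21, A–E 21, D–F 5, C–F 11, E–F 12] → take A–C (5); add C.
Step 3: frontier [A–D 21, A–E 21, B–C 13, C–E 15, D–F 5, E–F 12] → take D–F (5); add D.
Step 4: frontier [A–E 21, B–C 13, C–E 15, D–E 2, B–D 5, E–F 12] → take D–E (2); add E.
Step 5: frontier [B–C 13, B–D 5, B–E 10] → take B–D (5); add B.
The 3rd edge added is D–F.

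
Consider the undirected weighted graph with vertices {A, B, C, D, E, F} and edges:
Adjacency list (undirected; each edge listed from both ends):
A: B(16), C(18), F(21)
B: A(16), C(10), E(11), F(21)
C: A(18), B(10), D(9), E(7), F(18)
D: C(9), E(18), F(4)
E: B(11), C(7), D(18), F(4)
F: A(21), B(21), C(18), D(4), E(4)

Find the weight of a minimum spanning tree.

41

Prim's algorithm from F:
Step 1: frontier [D—F 4, E—F 4, C—F 18, A—F 21, B—F 21] → take D—F (4); add D.
Step 2: frontier [C—D 9, D—E 18, E—F 4, C—F 18, A—F 21, B—F 21] → take E—F (4); add E.
Step 3: frontier [C—D 9, C—E 7, B—E 11, C—F 18, A—F 21, B—F 21] → take C—E (7); add C.
Step 4: frontier [B—C 10, A—C 18, B—E 11, A—F 21, B—F 21] → take B—C (10); add B.
Step 5: frontier [A—B 16, A—C 18, A—F 21] → take A—B (16); add A.
MST edges: D—F, E—F, C—E, B—C, A—B; total weight 4+4+7+10+16 = 41.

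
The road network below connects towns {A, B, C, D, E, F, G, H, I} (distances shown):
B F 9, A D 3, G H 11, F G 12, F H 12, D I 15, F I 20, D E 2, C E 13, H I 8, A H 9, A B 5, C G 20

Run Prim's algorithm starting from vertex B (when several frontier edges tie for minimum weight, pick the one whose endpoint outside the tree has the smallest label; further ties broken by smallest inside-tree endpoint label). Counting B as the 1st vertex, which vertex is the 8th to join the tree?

Grow the tree from B using Prim:
Step 1: cheapest edge leaving the tree is A B (5); add A.
Step 2: cheapest edge leaving the tree is A D (3); add D.
Step 3: cheapest edge leaving the tree is D E (2); add E.
Step 4: cheapest edge leaving the tree is B F (9); add F.
Step 5: cheapest edge leaving the tree is A H (9); add H.
Step 6: cheapest edge leaving the tree is H I (8); add I.
Step 7: cheapest edge leaving the tree is G H (11); add G.
Step 8: cheapest edge leaving the tree is C E (13); add C.
Vertex order: B, A, D, E, F, H, I, G, C. The 8th vertex is G.

G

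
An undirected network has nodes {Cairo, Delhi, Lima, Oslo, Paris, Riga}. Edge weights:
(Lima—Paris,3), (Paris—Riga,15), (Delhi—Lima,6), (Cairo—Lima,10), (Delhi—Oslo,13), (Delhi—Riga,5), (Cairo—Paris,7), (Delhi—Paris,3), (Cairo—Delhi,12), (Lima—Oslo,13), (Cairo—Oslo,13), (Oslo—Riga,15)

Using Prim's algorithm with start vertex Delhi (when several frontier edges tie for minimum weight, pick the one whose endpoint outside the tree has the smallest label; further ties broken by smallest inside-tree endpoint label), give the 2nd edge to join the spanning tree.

Lima-Paris

Grow the tree from Delhi using Prim:
Step 1: frontier [Delhi—Paris 3, Delhi—Riga 5, Delhi—Lima 6, Cairo—Delhi 12, Delhi—Oslo 13] → take Delhi—Paris (3); add Paris.
Step 2: frontier [Delhi—Riga 5, Delhi—Lima 6, Cairo—Delhi 12, Delhi—Oslo 13, Lima—Paris 3, Cairo—Paris 7, Paris—Riga 15] → take Lima—Paris (3); add Lima.
Step 3: frontier [Delhi—Riga 5, Cairo—Delhi 12, Delhi—Oslo 13, Cairo—Lima 10, Lima—Oslo 13, Cairo—Paris 7, Paris—Riga 15] → take Delhi—Riga (5); add Riga.
Step 4: frontier [Cairo—Delhi 12, Delhi—Oslo 13, Cairo—Lima 10, Lima—Oslo 13, Cairo—Paris 7, Oslo—Riga 15] → take Cairo—Paris (7); add Cairo.
Step 5: frontier [Cairo—Oslo 13, Delhi—Oslo 13, Lima—Oslo 13, Oslo—Riga 15] → take Cairo—Oslo (13); add Oslo.
The 2nd edge added is Lima—Paris.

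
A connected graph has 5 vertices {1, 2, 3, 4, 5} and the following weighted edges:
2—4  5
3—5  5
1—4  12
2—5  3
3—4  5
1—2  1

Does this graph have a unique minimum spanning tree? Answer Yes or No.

Sort edges by weight, then run Kruskal:
1—2 (1): add — endpoints in different components.
2—5 (3): add — endpoints in different components.
2—4 (5): add — endpoints in different components.
3—4 (5): add — endpoints in different components.
Non-tree edge 3—5 has weight 5, equal to the heaviest edge on its tree cycle — swapping gives another MST of the same weight. Not unique.

No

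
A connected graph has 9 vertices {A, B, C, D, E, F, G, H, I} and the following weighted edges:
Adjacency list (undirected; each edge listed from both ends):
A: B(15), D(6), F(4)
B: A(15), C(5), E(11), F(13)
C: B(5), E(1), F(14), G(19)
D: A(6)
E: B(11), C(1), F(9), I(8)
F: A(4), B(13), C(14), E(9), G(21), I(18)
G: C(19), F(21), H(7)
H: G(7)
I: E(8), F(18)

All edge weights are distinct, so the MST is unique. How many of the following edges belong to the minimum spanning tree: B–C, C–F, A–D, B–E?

2

Kruskal: consider edges lightest-first.
C–E (1): add — endpoints in different components.
A–F (4): add — endpoints in different components.
B–C (5): add — endpoints in different components.
A–D (6): add — endpoints in different components.
G–H (7): add — endpoints in different components.
E–I (8): add — endpoints in different components.
E–F (9): add — endpoints in different components.
B–E (11): skip — B and E already connected.
B–F (13): skip — B and F already connected.
C–F (14): skip — C and F already connected.
A–B (15): skip — A and B already connected.
F–I (18): skip — F and I already connected.
C–G (19): add — endpoints in different components.
MST edge set: {C–E, A–F, B–C, A–D, G–H, E–I, E–F, C–G}.
Of the listed edges, {B–C, A–D} are in the MST → 2.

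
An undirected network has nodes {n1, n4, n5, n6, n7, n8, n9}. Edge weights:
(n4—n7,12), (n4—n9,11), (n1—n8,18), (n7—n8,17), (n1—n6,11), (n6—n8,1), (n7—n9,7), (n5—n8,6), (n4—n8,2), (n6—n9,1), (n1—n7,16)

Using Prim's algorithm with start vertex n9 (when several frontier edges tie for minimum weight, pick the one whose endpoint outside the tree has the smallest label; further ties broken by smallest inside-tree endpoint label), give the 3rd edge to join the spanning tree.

n4-n8

Grow the tree from n9 using Prim:
Step 1: cheapest edge leaving the tree is n6—n9 (1); add n6.
Step 2: cheapest edge leaving the tree is n6—n8 (1); add n8.
Step 3: cheapest edge leaving the tree is n4—n8 (2); add n4.
Step 4: cheapest edge leaving the tree is n5—n8 (6); add n5.
Step 5: cheapest edge leaving the tree is n7—n9 (7); add n7.
Step 6: cheapest edge leaving the tree is n1—n6 (11); add n1.
The 3rd edge added is n4—n8.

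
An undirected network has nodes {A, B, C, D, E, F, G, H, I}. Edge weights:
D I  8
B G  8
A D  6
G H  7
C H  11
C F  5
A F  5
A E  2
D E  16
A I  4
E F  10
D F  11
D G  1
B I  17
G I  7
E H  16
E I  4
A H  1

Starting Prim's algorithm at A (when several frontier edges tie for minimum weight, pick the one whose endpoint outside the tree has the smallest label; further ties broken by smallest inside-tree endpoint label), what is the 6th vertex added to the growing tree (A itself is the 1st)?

Prim, starting at A.
Step 1: cheapest edge leaving the tree is A H (1); add H.
Step 2: cheapest edge leaving the tree is A E (2); add E.
Step 3: cheapest edge leaving the tree is A I (4); add I.
Step 4: cheapest edge leaving the tree is A F (5); add F.
Step 5: cheapest edge leaving the tree is C F (5); add C.
Step 6: cheapest edge leaving the tree is A D (6); add D.
Step 7: cheapest edge leaving the tree is D G (1); add G.
Step 8: cheapest edge leaving the tree is B G (8); add B.
Vertex order: A, H, E, I, F, C, D, G, B. The 6th vertex is C.

C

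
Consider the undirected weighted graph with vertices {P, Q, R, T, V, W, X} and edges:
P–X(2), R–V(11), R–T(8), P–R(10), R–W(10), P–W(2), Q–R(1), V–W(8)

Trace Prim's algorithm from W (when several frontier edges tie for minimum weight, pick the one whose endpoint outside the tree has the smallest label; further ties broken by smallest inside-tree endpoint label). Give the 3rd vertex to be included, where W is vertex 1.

Prim's algorithm from W:
Step 1: frontier [P–W 2, V–W 8, R–W 10] → take P–W (2); add P.
Step 2: frontier [P–X 2, P–R 10, V–W 8, R–W 10] → take P–X (2); add X.
Step 3: frontier [P–R 10, V–W 8, R–W 10] → take V–W (8); add V.
Step 4: frontier [P–R 10, R–V 11, R–W 10] → take P–R (10); add R.
Step 5: frontier [Q–R 1, R–T 8] → take Q–R (1); add Q.
Step 6: frontier [R–T 8] → take R–T (8); add T.
Vertex order: W, P, X, V, R, Q, T. The 3rd vertex is X.

X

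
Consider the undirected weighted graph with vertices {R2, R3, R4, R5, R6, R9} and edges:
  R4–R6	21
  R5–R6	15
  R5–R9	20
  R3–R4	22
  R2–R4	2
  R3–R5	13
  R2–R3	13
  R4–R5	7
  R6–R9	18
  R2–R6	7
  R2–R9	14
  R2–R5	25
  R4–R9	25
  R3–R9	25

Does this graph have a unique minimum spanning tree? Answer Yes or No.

Sort edges by weight, then run Kruskal:
R2–R4 (2): add — endpoints in different components.
R2–R6 (7): add — endpoints in different components.
R4–R5 (7): add — endpoints in different components.
R2–R3 (13): add — endpoints in different components.
R3–R5 (13): skip — R5 and R3 already connected.
R2–R9 (14): add — endpoints in different components.
Non-tree edge R3–R5 has weight 13, equal to the heaviest edge on its tree cycle — swapping gives another MST of the same weight. Not unique.

No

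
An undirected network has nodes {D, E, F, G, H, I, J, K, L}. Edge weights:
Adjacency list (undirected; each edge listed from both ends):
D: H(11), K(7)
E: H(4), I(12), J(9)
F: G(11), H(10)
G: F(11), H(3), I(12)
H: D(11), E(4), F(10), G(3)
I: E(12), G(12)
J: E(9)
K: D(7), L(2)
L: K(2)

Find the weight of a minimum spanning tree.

Sort edges by weight, then run Kruskal:
K L (2): add — endpoints in different components.
G H (3): add — endpoints in different components.
E H (4): add — endpoints in different components.
D K (7): add — endpoints in different components.
E J (9): add — endpoints in different components.
F H (10): add — endpoints in different components.
D H (11): add — endpoints in different components.
F G (11): skip — F and G already connected.
E I (12): add — endpoints in different components.
MST edges: K L, G H, E H, D K, E J, F H, D H, E I; total weight 2+3+4+7+9+10+11+12 = 58.

58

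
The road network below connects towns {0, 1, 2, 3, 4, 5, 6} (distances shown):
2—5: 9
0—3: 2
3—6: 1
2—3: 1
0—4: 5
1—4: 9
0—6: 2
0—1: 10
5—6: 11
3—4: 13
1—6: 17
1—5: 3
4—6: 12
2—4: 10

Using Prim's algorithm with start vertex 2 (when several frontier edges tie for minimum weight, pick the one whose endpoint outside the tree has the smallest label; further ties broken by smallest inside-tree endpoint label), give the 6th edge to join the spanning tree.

1-5

Prim, starting at 2.
Step 1: cheapest edge leaving the tree is 2—3 (1); add 3.
Step 2: cheapest edge leaving the tree is 3—6 (1); add 6.
Step 3: cheapest edge leaving the tree is 0—3 (2); add 0.
Step 4: cheapest edge leaving the tree is 0—4 (5); add 4.
Step 5: cheapest edge leaving the tree is 1—4 (9); add 1.
Step 6: cheapest edge leaving the tree is 1—5 (3); add 5.
The 6th edge added is 1—5.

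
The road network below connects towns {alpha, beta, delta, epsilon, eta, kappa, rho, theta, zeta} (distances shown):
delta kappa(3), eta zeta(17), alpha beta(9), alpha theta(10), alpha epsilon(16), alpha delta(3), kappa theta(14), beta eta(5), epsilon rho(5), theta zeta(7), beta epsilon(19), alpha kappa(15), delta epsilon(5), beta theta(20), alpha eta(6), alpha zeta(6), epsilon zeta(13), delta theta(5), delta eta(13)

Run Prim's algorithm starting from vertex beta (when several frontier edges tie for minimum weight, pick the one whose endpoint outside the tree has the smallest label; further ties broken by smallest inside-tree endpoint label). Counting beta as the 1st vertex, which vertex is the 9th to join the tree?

Prim's algorithm from beta:
Step 1: cheapest edge leaving the tree is beta eta (5); add eta.
Step 2: cheapest edge leaving the tree is alpha eta (6); add alpha.
Step 3: cheapest edge leaving the tree is alpha delta (3); add delta.
Step 4: cheapest edge leaving the tree is delta kappa (3); add kappa.
Step 5: cheapest edge leaving the tree is delta epsilon (5); add epsilon.
Step 6: cheapest edge leaving the tree is epsilon rho (5); add rho.
Step 7: cheapest edge leaving the tree is delta theta (5); add theta.
Step 8: cheapest edge leaving the tree is alpha zeta (6); add zeta.
Vertex order: beta, eta, alpha, delta, kappa, epsilon, rho, theta, zeta. The 9th vertex is zeta.

zeta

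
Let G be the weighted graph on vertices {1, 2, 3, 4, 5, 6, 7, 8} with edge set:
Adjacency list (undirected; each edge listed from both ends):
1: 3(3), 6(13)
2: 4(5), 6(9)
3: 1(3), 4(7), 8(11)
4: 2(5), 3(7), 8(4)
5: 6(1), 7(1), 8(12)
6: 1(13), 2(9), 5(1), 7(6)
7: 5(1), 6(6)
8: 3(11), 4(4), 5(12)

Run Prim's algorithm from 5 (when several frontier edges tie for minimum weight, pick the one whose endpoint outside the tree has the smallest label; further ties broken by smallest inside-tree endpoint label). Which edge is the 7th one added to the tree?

1-3

Prim, starting at 5.
Step 1: frontier [5 6 1, 5 7 1, 5 8 12] → take 5 6 (1); add 6.
Step 2: frontier [5 7 1, 5 8 12, 6 7 6, 2 6 9, 1 6 13] → take 5 7 (1); add 7.
Step 3: frontier [5 8 12, 2 6 9, 1 6 13] → take 2 6 (9); add 2.
Step 4: frontier [2 4 5, 5 8 12, 1 6 13] → take 2 4 (5); add 4.
Step 5: frontier [4 8 4, 3 4 7, 5 8 12, 1 6 13] → take 4 8 (4); add 8.
Step 6: frontier [3 4 7, 1 6 13, 3 8 11] → take 3 4 (7); add 3.
Step 7: frontier [1 3 3, 1 6 13] → take 1 3 (3); add 1.
The 7th edge added is 1 3.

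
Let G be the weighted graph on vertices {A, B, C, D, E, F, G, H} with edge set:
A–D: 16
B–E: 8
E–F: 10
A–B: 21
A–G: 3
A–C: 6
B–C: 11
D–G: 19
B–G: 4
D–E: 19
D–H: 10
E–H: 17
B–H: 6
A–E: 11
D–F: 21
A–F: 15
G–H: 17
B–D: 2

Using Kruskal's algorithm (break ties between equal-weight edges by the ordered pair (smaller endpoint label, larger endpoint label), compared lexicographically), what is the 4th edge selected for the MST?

A-C

Sort edges by weight, then run Kruskal:
B–D (2): add — endpoints in different components.
A–G (3): add — endpoints in different components.
B–G (4): add — endpoints in different components.
A–C (6): add — endpoints in different components.
B–H (6): add — endpoints in different components.
B–E (8): add — endpoints in different components.
D–H (10): skip — D and H already connected.
E–F (10): add — endpoints in different components.
The 4th edge added is A–C.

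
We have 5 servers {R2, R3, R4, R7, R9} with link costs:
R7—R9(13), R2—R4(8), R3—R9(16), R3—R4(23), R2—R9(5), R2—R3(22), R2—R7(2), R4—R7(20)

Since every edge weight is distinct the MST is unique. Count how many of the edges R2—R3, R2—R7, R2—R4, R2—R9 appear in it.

3

Kruskal: consider edges lightest-first.
R2—R7 (2): add — endpoints in different components.
R2—R9 (5): add — endpoints in different components.
R2—R4 (8): add — endpoints in different components.
R7—R9 (13): skip — R7 and R9 already connected.
R3—R9 (16): add — endpoints in different components.
MST edge set: {R2—R7, R2—R9, R2—R4, R3—R9}.
Of the listed edges, {R2—R7, R2—R4, R2—R9} are in the MST → 3.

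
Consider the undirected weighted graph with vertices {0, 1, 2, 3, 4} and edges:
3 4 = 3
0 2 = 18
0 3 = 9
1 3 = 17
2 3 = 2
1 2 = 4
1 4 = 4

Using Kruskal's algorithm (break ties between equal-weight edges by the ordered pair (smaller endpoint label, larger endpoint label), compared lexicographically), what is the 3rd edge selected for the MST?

Kruskal's algorithm — process edges by increasing weight (ties by edge label):
2 3 (2): add — endpoints in different components.
3 4 (3): add — endpoints in different components.
1 2 (4): add — endpoints in different components.
1 4 (4): skip — 1 and 4 already connected.
0 3 (9): add — endpoints in different components.
The 3rd edge added is 1 2.

1-2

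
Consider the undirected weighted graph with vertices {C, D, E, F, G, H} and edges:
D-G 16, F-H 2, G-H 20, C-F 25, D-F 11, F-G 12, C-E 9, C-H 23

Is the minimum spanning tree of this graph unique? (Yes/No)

Kruskal's algorithm — process edges by increasing weight (ties by edge label):
F-H (2): add — endpoints in different components.
C-E (9): add — endpoints in different components.
D-F (11): add — endpoints in different components.
F-G (12): add — endpoints in different components.
D-G (16): skip — D and G already connected.
G-H (20): skip — G and H already connected.
C-H (23): add — endpoints in different components.
Every non-tree edge has weight strictly greater than the heaviest edge on the tree path between its endpoints, so the MST is unique.

Yes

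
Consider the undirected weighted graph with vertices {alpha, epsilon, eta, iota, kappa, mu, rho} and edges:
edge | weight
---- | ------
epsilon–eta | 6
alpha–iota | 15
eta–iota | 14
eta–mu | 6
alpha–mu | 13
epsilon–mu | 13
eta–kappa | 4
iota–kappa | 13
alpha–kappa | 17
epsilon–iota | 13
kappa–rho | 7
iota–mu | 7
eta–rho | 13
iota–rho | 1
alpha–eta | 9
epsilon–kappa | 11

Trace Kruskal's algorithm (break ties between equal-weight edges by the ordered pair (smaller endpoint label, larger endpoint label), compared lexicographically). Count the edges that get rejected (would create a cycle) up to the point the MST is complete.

Sort edges by weight, then run Kruskal:
iota–rho (1): add — endpoints in different components.
eta–kappa (4): add — endpoints in different components.
epsilon–eta (6): add — endpoints in different components.
eta–mu (6): add — endpoints in different components.
iota–mu (7): add — endpoints in different components.
kappa–rho (7): skip — rho and kappa already connected.
alpha–eta (9): add — endpoints in different components.
Edges rejected before the tree was complete: 1.

1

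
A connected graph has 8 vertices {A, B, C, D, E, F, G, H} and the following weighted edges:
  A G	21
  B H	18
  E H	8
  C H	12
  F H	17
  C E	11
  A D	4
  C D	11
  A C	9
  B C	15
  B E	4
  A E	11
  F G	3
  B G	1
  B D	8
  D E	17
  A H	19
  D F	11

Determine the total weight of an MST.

37

Sort edges by weight, then run Kruskal:
B G (1): add — endpoints in different components.
F G (3): add — endpoints in different components.
A D (4): add — endpoints in different components.
B E (4): add — endpoints in different components.
B D (8): add — endpoints in different components.
E H (8): add — endpoints in different components.
A C (9): add — endpoints in different components.
MST edges: B G, F G, A D, B E, B D, E H, A C; total weight 1+3+4+4+8+8+9 = 37.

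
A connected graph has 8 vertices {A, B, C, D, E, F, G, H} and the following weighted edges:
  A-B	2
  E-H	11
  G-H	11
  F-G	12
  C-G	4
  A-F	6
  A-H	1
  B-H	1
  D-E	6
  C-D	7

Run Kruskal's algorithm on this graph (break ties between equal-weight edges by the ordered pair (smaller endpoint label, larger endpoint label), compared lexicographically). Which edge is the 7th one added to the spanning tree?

E-H

Kruskal's algorithm — process edges by increasing weight (ties by edge label):
A-H (1): add — endpoints in different components.
B-H (1): add — endpoints in different components.
A-B (2): skip — A and B already connected.
C-G (4): add — endpoints in different components.
A-F (6): add — endpoints in different components.
D-E (6): add — endpoints in different components.
C-D (7): add — endpoints in different components.
E-H (11): add — endpoints in different components.
The 7th edge added is E-H.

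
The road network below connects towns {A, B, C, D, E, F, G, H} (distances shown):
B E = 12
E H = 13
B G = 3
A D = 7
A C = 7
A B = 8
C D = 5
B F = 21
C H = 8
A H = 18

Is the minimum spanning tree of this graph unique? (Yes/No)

No

Sort edges by weight, then run Kruskal:
B G (3): add — endpoints in different components.
C D (5): add — endpoints in different components.
A C (7): add — endpoints in different components.
A D (7): skip — A and D already connected.
A B (8): add — endpoints in different components.
C H (8): add — endpoints in different components.
B E (12): add — endpoints in different components.
E H (13): skip — E and H already connected.
A H (18): skip — A and H already connected.
B F (21): add — endpoints in different components.
Non-tree edge A D has weight 7, equal to the heaviest edge on its tree cycle — swapping gives another MST of the same weight. Not unique.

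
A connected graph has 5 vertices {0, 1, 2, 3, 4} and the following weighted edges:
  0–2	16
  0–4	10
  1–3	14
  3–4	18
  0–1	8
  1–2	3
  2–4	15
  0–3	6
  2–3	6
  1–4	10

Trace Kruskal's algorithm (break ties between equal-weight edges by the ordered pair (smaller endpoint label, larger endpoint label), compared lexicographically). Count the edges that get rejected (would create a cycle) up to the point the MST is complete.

1

Kruskal: consider edges lightest-first.
1–2 (3): add. Components now {0} {1,2} {3} {4}
0–3 (6): add. Components now {0,3} {1,2} {4}
2–3 (6): add. Components now {0,1,2,3} {4}
0–1 (8): skip — 0 and 1 already connected.
0–4 (10): add. Components now {0,1,2,3,4}
Edges rejected before the tree was complete: 1.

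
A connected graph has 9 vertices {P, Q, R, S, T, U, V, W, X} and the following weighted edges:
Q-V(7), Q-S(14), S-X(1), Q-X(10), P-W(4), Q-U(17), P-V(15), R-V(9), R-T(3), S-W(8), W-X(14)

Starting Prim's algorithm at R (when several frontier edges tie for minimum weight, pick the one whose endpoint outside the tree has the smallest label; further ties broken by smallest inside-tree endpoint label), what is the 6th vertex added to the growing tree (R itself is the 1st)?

Prim, starting at R.
Step 1: cheapest edge leaving the tree is R-T (3); add T.
Step 2: cheapest edge leaving the tree is R-V (9); add V.
Step 3: cheapest edge leaving the tree is Q-V (7); add Q.
Step 4: cheapest edge leaving the tree is Q-X (10); add X.
Step 5: cheapest edge leaving the tree is S-X (1); add S.
Step 6: cheapest edge leaving the tree is S-W (8); add W.
Step 7: cheapest edge leaving the tree is P-W (4); add P.
Step 8: cheapest edge leaving the tree is Q-U (17); add U.
Vertex order: R, T, V, Q, X, S, W, P, U. The 6th vertex is S.

S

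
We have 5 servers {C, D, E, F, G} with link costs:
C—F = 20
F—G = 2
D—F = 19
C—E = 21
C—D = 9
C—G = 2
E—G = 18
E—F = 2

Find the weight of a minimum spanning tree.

Sort edges by weight, then run Kruskal:
C—G (2): add — endpoints in different components.
E—F (2): add — endpoints in different components.
F—G (2): add — endpoints in different components.
C—D (9): add — endpoints in different components.
MST edges: C—G, E—F, F—G, C—D; total weight 2+2+2+9 = 15.

15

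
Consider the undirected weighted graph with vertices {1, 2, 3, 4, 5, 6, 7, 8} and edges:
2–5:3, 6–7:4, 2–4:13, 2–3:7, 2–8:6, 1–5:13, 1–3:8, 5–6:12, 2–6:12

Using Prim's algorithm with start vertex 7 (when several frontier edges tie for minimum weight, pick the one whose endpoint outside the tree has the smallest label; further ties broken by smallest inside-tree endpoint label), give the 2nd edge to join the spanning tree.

Prim, starting at 7.
Step 1: frontier [6–7 4] → take 6–7 (4); add 6.
Step 2: frontier [2–6 12, 5–6 12] → take 2–6 (12); add 2.
Step 3: frontier [2–5 3, 2–8 6, 2–3 7, 2–4 13, 5–6 12] → take 2–5 (3); add 5.
Step 4: frontier [2–8 6, 2–3 7, 2–4 13, 1–5 13] → take 2–8 (6); add 8.
Step 5: frontier [2–3 7, 2–4 13, 1–5 13] → take 2–3 (7); add 3.
Step 6: frontier [2–4 13, 1–3 8, 1–5 13] → take 1–3 (8); add 1.
Step 7: frontier [2–4 13] → take 2–4 (13); add 4.
The 2nd edge added is 2–6.

2-6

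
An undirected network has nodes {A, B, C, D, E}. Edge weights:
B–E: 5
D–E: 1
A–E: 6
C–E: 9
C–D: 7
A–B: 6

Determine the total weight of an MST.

19

Prim's algorithm from B:
Step 1: frontier [B–E 5, A–B 6] → take B–E (5); add E.
Step 2: frontier [A–B 6, D–E 1, A–E 6, C–E 9] → take D–E (1); add D.
Step 3: frontier [A–B 6, C–D 7, A–E 6, C–E 9] → take A–B (6); add A.
Step 4: frontier [C–D 7, C–E 9] → take C–D (7); add C.
MST edges: B–E, D–E, A–B, C–D; total weight 5+1+6+7 = 19.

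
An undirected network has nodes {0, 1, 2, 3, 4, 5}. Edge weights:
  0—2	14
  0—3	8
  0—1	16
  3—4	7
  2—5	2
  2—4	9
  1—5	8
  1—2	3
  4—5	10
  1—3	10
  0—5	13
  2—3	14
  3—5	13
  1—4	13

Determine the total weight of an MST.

Prim, starting at 5.
Step 1: frontier [2—5 2, 1—5 8, 4—5 10, 0—5 13, 3—5 13] → take 2—5 (2); add 2.
Step 2: frontier [1—2 3, 2—4 9, 0—2 14, 2—3 14, 1—5 8, 4—5 10, 0—5 13, 3—5 13] → take 1—2 (3); add 1.
Step 3: frontier [1—3 10, 1—4 13, 0—1 16, 2—4 9, 0—2 14, 2—3 14, 4—5 10, 0—5 13, 3—5 13] → take 2—4 (9); add 4.
Step 4: frontier [1—3 10, 0—1 16, 0—2 14, 2—3 14, 3—4 7, 0—5 13, 3—5 13] → take 3—4 (7); add 3.
Step 5: frontier [0—1 16, 0—2 14, 0—3 8, 0—5 13] → take 0—3 (8); add 0.
MST edges: 2—5, 1—2, 2—4, 3—4, 0—3; total weight 2+3+9+7+8 = 29.

29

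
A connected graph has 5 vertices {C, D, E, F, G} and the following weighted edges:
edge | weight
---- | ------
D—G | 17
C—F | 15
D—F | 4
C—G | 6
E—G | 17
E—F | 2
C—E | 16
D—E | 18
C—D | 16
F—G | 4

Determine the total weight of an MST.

16

Sort edges by weight, then run Kruskal:
E—F (2): add — endpoints in different components.
D—F (4): add — endpoints in different components.
F—G (4): add — endpoints in different components.
C—G (6): add — endpoints in different components.
MST edges: E—F, D—F, F—G, C—G; total weight 2+4+4+6 = 16.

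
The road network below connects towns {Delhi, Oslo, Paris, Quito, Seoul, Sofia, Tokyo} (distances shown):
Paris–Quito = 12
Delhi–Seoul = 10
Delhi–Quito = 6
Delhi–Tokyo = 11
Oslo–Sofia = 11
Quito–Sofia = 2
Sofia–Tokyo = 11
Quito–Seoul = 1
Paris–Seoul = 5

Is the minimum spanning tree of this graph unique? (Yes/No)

No

Kruskal's algorithm — process edges by increasing weight (ties by edge label):
Quito–Seoul (1): add — endpoints in different components.
Quito–Sofia (2): add — endpoints in different components.
Paris–Seoul (5): add — endpoints in different components.
Delhi–Quito (6): add — endpoints in different components.
Delhi–Seoul (10): skip — Delhi and Seoul already connected.
Delhi–Tokyo (11): add — endpoints in different components.
Oslo–Sofia (11): add — endpoints in different components.
Non-tree edge Sofia–Tokyo has weight 11, equal to the heaviest edge on its tree cycle — swapping gives another MST of the same weight. Not unique.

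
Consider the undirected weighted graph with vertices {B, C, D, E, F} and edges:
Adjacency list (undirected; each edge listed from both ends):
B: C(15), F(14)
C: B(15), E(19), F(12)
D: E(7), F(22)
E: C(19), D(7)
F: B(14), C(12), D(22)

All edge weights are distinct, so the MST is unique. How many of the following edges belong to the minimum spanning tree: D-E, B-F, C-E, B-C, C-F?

4

Kruskal's algorithm — process edges by increasing weight (ties by edge label):
D-E (7): add — endpoints in different components.
C-F (12): add — endpoints in different components.
B-F (14): add — endpoints in different components.
B-C (15): skip — B and C already connected.
C-E (19): add — endpoints in different components.
MST edge set: {D-E, C-F, B-F, C-E}.
Of the listed edges, {D-E, B-F, C-E, C-F} are in the MST → 4.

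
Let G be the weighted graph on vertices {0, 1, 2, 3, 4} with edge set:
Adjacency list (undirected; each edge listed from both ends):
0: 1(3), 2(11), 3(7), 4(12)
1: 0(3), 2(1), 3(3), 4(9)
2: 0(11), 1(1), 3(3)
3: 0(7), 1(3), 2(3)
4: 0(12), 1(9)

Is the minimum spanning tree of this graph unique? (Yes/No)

Kruskal's algorithm — process edges by increasing weight (ties by edge label):
1–2 (1): add. Components now {0} {1,2} {3} {4}
0–1 (3): add. Components now {0,1,2} {3} {4}
1–3 (3): add. Components now {0,1,2,3} {4}
2–3 (3): skip — 2 and 3 already connected.
0–3 (7): skip — 0 and 3 already connected.
1–4 (9): add. Components now {0,1,2,3,4}
Non-tree edge 2–3 has weight 3, equal to the heaviest edge on its tree cycle — swapping gives another MST of the same weight. Not unique.

No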